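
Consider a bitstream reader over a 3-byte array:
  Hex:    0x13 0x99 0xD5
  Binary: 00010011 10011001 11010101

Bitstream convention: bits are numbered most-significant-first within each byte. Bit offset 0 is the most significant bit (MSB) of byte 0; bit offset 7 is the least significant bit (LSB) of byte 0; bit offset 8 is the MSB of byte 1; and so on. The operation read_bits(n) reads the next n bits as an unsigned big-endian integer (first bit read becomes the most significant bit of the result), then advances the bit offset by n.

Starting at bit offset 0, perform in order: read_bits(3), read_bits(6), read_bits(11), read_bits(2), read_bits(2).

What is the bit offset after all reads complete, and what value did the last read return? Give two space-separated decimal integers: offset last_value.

Answer: 24 1

Derivation:
Read 1: bits[0:3] width=3 -> value=0 (bin 000); offset now 3 = byte 0 bit 3; 21 bits remain
Read 2: bits[3:9] width=6 -> value=39 (bin 100111); offset now 9 = byte 1 bit 1; 15 bits remain
Read 3: bits[9:20] width=11 -> value=413 (bin 00110011101); offset now 20 = byte 2 bit 4; 4 bits remain
Read 4: bits[20:22] width=2 -> value=1 (bin 01); offset now 22 = byte 2 bit 6; 2 bits remain
Read 5: bits[22:24] width=2 -> value=1 (bin 01); offset now 24 = byte 3 bit 0; 0 bits remain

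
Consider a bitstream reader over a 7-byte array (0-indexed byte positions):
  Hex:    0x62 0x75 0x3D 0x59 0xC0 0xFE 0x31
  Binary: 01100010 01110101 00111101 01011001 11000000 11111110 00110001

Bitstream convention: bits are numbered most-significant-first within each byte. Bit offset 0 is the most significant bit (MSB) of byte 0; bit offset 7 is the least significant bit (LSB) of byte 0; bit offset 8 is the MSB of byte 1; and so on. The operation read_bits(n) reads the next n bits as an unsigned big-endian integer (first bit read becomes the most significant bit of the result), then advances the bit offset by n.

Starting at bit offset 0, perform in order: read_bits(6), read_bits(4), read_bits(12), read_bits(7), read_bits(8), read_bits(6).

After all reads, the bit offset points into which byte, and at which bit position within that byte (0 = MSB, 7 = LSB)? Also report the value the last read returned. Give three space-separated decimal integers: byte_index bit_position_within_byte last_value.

Answer: 5 3 7

Derivation:
Read 1: bits[0:6] width=6 -> value=24 (bin 011000); offset now 6 = byte 0 bit 6; 50 bits remain
Read 2: bits[6:10] width=4 -> value=9 (bin 1001); offset now 10 = byte 1 bit 2; 46 bits remain
Read 3: bits[10:22] width=12 -> value=3407 (bin 110101001111); offset now 22 = byte 2 bit 6; 34 bits remain
Read 4: bits[22:29] width=7 -> value=43 (bin 0101011); offset now 29 = byte 3 bit 5; 27 bits remain
Read 5: bits[29:37] width=8 -> value=56 (bin 00111000); offset now 37 = byte 4 bit 5; 19 bits remain
Read 6: bits[37:43] width=6 -> value=7 (bin 000111); offset now 43 = byte 5 bit 3; 13 bits remain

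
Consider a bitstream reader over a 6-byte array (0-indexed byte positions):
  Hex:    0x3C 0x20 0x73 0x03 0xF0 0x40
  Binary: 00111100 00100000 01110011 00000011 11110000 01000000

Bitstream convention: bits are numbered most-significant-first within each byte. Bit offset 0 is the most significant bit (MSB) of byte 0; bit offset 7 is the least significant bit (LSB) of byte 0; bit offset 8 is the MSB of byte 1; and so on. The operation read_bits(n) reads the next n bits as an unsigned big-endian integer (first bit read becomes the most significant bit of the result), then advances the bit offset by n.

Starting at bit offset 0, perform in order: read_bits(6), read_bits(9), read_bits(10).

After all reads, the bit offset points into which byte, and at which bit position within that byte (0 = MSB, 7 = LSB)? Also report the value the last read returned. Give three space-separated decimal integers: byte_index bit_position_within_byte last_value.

Answer: 3 1 230

Derivation:
Read 1: bits[0:6] width=6 -> value=15 (bin 001111); offset now 6 = byte 0 bit 6; 42 bits remain
Read 2: bits[6:15] width=9 -> value=16 (bin 000010000); offset now 15 = byte 1 bit 7; 33 bits remain
Read 3: bits[15:25] width=10 -> value=230 (bin 0011100110); offset now 25 = byte 3 bit 1; 23 bits remain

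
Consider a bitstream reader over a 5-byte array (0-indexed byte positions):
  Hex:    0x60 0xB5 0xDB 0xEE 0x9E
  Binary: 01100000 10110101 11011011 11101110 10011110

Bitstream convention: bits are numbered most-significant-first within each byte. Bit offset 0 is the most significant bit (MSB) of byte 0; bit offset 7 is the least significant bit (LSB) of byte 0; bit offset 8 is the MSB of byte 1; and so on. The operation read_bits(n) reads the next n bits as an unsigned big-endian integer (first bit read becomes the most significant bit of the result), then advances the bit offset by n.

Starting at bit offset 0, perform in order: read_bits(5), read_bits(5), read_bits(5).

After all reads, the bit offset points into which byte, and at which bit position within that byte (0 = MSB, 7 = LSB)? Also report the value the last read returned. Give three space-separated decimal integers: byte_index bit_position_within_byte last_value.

Answer: 1 7 26

Derivation:
Read 1: bits[0:5] width=5 -> value=12 (bin 01100); offset now 5 = byte 0 bit 5; 35 bits remain
Read 2: bits[5:10] width=5 -> value=2 (bin 00010); offset now 10 = byte 1 bit 2; 30 bits remain
Read 3: bits[10:15] width=5 -> value=26 (bin 11010); offset now 15 = byte 1 bit 7; 25 bits remain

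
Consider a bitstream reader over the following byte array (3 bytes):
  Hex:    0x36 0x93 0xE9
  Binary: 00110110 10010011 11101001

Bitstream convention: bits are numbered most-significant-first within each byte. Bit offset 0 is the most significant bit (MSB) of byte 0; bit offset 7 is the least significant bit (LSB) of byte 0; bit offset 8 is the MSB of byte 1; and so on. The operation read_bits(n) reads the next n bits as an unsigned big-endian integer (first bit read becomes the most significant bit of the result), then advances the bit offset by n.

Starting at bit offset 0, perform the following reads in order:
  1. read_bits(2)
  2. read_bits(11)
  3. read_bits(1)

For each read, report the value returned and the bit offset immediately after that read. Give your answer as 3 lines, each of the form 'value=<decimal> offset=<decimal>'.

Read 1: bits[0:2] width=2 -> value=0 (bin 00); offset now 2 = byte 0 bit 2; 22 bits remain
Read 2: bits[2:13] width=11 -> value=1746 (bin 11011010010); offset now 13 = byte 1 bit 5; 11 bits remain
Read 3: bits[13:14] width=1 -> value=0 (bin 0); offset now 14 = byte 1 bit 6; 10 bits remain

Answer: value=0 offset=2
value=1746 offset=13
value=0 offset=14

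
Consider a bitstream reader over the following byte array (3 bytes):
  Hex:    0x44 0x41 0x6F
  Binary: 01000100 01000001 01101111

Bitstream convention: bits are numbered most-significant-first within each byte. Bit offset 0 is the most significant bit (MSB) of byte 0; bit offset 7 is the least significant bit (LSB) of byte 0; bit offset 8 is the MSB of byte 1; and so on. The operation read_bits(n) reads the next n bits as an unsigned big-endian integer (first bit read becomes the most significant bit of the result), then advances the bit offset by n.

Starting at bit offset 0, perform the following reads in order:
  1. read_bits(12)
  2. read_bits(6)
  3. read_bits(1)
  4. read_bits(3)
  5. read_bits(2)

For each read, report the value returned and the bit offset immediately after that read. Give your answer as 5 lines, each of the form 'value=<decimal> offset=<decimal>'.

Answer: value=1092 offset=12
value=5 offset=18
value=1 offset=19
value=3 offset=22
value=3 offset=24

Derivation:
Read 1: bits[0:12] width=12 -> value=1092 (bin 010001000100); offset now 12 = byte 1 bit 4; 12 bits remain
Read 2: bits[12:18] width=6 -> value=5 (bin 000101); offset now 18 = byte 2 bit 2; 6 bits remain
Read 3: bits[18:19] width=1 -> value=1 (bin 1); offset now 19 = byte 2 bit 3; 5 bits remain
Read 4: bits[19:22] width=3 -> value=3 (bin 011); offset now 22 = byte 2 bit 6; 2 bits remain
Read 5: bits[22:24] width=2 -> value=3 (bin 11); offset now 24 = byte 3 bit 0; 0 bits remain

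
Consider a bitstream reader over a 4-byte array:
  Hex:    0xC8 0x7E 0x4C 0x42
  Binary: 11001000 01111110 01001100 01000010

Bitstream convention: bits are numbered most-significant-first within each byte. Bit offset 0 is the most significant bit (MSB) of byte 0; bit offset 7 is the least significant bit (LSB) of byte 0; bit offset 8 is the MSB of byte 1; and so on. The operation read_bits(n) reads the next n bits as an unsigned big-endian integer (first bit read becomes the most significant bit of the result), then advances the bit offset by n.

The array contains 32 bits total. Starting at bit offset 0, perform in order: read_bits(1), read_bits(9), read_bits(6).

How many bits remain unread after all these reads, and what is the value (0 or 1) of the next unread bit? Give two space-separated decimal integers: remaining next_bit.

Answer: 16 0

Derivation:
Read 1: bits[0:1] width=1 -> value=1 (bin 1); offset now 1 = byte 0 bit 1; 31 bits remain
Read 2: bits[1:10] width=9 -> value=289 (bin 100100001); offset now 10 = byte 1 bit 2; 22 bits remain
Read 3: bits[10:16] width=6 -> value=62 (bin 111110); offset now 16 = byte 2 bit 0; 16 bits remain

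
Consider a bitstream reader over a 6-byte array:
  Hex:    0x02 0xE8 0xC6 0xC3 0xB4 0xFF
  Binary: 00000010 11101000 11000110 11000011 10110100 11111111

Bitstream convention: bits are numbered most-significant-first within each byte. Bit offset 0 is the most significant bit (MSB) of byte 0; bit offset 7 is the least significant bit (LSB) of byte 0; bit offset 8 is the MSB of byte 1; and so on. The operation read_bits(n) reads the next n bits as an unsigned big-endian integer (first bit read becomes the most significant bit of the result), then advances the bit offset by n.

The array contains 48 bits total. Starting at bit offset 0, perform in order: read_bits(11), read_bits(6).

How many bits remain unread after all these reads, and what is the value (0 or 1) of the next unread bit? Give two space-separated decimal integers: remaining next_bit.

Read 1: bits[0:11] width=11 -> value=23 (bin 00000010111); offset now 11 = byte 1 bit 3; 37 bits remain
Read 2: bits[11:17] width=6 -> value=17 (bin 010001); offset now 17 = byte 2 bit 1; 31 bits remain

Answer: 31 1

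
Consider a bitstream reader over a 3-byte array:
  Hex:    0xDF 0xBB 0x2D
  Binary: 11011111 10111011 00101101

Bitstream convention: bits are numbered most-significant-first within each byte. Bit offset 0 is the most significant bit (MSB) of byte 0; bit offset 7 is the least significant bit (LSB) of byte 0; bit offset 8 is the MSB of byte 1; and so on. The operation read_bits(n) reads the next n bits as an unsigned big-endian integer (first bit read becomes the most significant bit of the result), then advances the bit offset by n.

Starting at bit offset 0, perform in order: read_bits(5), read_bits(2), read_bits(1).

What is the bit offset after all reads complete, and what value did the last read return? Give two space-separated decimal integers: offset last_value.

Read 1: bits[0:5] width=5 -> value=27 (bin 11011); offset now 5 = byte 0 bit 5; 19 bits remain
Read 2: bits[5:7] width=2 -> value=3 (bin 11); offset now 7 = byte 0 bit 7; 17 bits remain
Read 3: bits[7:8] width=1 -> value=1 (bin 1); offset now 8 = byte 1 bit 0; 16 bits remain

Answer: 8 1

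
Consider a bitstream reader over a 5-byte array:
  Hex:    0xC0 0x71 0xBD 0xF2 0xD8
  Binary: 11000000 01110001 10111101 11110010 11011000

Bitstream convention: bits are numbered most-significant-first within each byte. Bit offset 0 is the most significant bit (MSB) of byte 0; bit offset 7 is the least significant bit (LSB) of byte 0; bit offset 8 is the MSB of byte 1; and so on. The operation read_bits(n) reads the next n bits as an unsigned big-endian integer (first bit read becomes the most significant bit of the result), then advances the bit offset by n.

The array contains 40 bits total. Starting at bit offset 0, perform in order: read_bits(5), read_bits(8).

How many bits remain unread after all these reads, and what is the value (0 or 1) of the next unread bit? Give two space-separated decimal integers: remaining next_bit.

Answer: 27 0

Derivation:
Read 1: bits[0:5] width=5 -> value=24 (bin 11000); offset now 5 = byte 0 bit 5; 35 bits remain
Read 2: bits[5:13] width=8 -> value=14 (bin 00001110); offset now 13 = byte 1 bit 5; 27 bits remain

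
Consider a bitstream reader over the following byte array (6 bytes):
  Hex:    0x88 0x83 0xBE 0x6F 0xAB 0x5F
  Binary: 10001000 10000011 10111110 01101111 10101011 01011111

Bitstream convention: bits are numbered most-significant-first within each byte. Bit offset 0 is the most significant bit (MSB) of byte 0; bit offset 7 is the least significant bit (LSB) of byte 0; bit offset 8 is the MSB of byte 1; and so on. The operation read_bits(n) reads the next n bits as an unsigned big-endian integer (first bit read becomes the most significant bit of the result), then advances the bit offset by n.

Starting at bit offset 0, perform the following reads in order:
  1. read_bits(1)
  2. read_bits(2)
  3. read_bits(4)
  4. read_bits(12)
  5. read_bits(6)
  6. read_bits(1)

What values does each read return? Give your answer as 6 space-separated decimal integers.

Answer: 1 0 4 1053 60 1

Derivation:
Read 1: bits[0:1] width=1 -> value=1 (bin 1); offset now 1 = byte 0 bit 1; 47 bits remain
Read 2: bits[1:3] width=2 -> value=0 (bin 00); offset now 3 = byte 0 bit 3; 45 bits remain
Read 3: bits[3:7] width=4 -> value=4 (bin 0100); offset now 7 = byte 0 bit 7; 41 bits remain
Read 4: bits[7:19] width=12 -> value=1053 (bin 010000011101); offset now 19 = byte 2 bit 3; 29 bits remain
Read 5: bits[19:25] width=6 -> value=60 (bin 111100); offset now 25 = byte 3 bit 1; 23 bits remain
Read 6: bits[25:26] width=1 -> value=1 (bin 1); offset now 26 = byte 3 bit 2; 22 bits remain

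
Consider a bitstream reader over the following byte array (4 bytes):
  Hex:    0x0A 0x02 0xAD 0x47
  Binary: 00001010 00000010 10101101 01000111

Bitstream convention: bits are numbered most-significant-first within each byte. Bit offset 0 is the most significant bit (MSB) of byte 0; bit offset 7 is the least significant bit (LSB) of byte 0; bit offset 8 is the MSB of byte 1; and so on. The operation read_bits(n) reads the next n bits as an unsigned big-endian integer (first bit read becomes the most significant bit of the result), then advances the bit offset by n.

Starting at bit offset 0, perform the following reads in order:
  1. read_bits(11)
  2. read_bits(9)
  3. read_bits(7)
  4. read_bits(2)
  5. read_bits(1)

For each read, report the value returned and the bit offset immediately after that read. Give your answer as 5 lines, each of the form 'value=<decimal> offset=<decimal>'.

Read 1: bits[0:11] width=11 -> value=80 (bin 00001010000); offset now 11 = byte 1 bit 3; 21 bits remain
Read 2: bits[11:20] width=9 -> value=42 (bin 000101010); offset now 20 = byte 2 bit 4; 12 bits remain
Read 3: bits[20:27] width=7 -> value=106 (bin 1101010); offset now 27 = byte 3 bit 3; 5 bits remain
Read 4: bits[27:29] width=2 -> value=0 (bin 00); offset now 29 = byte 3 bit 5; 3 bits remain
Read 5: bits[29:30] width=1 -> value=1 (bin 1); offset now 30 = byte 3 bit 6; 2 bits remain

Answer: value=80 offset=11
value=42 offset=20
value=106 offset=27
value=0 offset=29
value=1 offset=30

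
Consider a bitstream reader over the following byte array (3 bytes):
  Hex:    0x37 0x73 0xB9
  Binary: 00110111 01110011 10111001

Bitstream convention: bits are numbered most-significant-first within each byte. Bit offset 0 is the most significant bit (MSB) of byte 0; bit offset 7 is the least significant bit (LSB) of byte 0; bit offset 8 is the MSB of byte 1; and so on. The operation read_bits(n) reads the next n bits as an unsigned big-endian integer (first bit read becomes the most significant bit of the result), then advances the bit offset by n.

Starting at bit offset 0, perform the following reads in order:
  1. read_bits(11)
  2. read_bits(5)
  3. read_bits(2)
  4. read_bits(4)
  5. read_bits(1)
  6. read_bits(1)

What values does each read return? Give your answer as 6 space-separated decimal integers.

Read 1: bits[0:11] width=11 -> value=443 (bin 00110111011); offset now 11 = byte 1 bit 3; 13 bits remain
Read 2: bits[11:16] width=5 -> value=19 (bin 10011); offset now 16 = byte 2 bit 0; 8 bits remain
Read 3: bits[16:18] width=2 -> value=2 (bin 10); offset now 18 = byte 2 bit 2; 6 bits remain
Read 4: bits[18:22] width=4 -> value=14 (bin 1110); offset now 22 = byte 2 bit 6; 2 bits remain
Read 5: bits[22:23] width=1 -> value=0 (bin 0); offset now 23 = byte 2 bit 7; 1 bits remain
Read 6: bits[23:24] width=1 -> value=1 (bin 1); offset now 24 = byte 3 bit 0; 0 bits remain

Answer: 443 19 2 14 0 1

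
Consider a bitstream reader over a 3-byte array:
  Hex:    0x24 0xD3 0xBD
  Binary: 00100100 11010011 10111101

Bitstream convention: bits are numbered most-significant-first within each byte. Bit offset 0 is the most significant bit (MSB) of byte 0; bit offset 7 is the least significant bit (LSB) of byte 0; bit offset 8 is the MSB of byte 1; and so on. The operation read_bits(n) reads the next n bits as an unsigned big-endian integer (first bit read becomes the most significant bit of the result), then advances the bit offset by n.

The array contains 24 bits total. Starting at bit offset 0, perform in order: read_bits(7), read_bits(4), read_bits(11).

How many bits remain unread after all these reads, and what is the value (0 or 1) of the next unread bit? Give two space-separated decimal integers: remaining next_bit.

Read 1: bits[0:7] width=7 -> value=18 (bin 0010010); offset now 7 = byte 0 bit 7; 17 bits remain
Read 2: bits[7:11] width=4 -> value=6 (bin 0110); offset now 11 = byte 1 bit 3; 13 bits remain
Read 3: bits[11:22] width=11 -> value=1263 (bin 10011101111); offset now 22 = byte 2 bit 6; 2 bits remain

Answer: 2 0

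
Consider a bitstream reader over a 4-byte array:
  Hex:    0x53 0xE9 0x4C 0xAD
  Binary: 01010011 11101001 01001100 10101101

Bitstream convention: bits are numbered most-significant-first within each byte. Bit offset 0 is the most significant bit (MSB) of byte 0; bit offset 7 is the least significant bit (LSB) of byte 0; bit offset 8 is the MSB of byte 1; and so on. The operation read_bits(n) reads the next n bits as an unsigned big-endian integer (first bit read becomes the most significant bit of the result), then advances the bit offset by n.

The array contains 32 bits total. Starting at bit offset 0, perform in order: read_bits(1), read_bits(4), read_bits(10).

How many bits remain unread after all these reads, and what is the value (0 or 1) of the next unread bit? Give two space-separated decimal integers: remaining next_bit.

Read 1: bits[0:1] width=1 -> value=0 (bin 0); offset now 1 = byte 0 bit 1; 31 bits remain
Read 2: bits[1:5] width=4 -> value=10 (bin 1010); offset now 5 = byte 0 bit 5; 27 bits remain
Read 3: bits[5:15] width=10 -> value=500 (bin 0111110100); offset now 15 = byte 1 bit 7; 17 bits remain

Answer: 17 1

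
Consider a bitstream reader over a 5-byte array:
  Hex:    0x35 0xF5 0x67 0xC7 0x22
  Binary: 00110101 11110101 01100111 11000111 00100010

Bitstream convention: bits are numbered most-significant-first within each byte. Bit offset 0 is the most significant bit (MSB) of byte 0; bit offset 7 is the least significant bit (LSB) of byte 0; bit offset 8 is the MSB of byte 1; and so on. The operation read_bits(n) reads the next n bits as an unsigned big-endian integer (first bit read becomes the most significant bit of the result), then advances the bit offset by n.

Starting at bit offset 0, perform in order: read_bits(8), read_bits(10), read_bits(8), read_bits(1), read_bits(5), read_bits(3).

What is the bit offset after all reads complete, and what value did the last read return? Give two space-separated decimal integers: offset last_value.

Answer: 35 1

Derivation:
Read 1: bits[0:8] width=8 -> value=53 (bin 00110101); offset now 8 = byte 1 bit 0; 32 bits remain
Read 2: bits[8:18] width=10 -> value=981 (bin 1111010101); offset now 18 = byte 2 bit 2; 22 bits remain
Read 3: bits[18:26] width=8 -> value=159 (bin 10011111); offset now 26 = byte 3 bit 2; 14 bits remain
Read 4: bits[26:27] width=1 -> value=0 (bin 0); offset now 27 = byte 3 bit 3; 13 bits remain
Read 5: bits[27:32] width=5 -> value=7 (bin 00111); offset now 32 = byte 4 bit 0; 8 bits remain
Read 6: bits[32:35] width=3 -> value=1 (bin 001); offset now 35 = byte 4 bit 3; 5 bits remain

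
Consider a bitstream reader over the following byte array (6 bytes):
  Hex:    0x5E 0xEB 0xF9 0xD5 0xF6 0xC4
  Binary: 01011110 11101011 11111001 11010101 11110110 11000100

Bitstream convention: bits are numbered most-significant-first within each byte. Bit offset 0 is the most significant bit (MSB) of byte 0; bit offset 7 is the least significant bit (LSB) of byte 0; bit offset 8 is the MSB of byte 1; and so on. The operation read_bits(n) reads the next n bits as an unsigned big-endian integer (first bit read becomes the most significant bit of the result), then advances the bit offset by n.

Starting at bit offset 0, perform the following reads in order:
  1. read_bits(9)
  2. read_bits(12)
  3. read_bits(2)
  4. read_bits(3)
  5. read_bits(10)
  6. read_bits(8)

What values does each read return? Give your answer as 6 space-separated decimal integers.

Answer: 189 3455 0 7 351 108

Derivation:
Read 1: bits[0:9] width=9 -> value=189 (bin 010111101); offset now 9 = byte 1 bit 1; 39 bits remain
Read 2: bits[9:21] width=12 -> value=3455 (bin 110101111111); offset now 21 = byte 2 bit 5; 27 bits remain
Read 3: bits[21:23] width=2 -> value=0 (bin 00); offset now 23 = byte 2 bit 7; 25 bits remain
Read 4: bits[23:26] width=3 -> value=7 (bin 111); offset now 26 = byte 3 bit 2; 22 bits remain
Read 5: bits[26:36] width=10 -> value=351 (bin 0101011111); offset now 36 = byte 4 bit 4; 12 bits remain
Read 6: bits[36:44] width=8 -> value=108 (bin 01101100); offset now 44 = byte 5 bit 4; 4 bits remain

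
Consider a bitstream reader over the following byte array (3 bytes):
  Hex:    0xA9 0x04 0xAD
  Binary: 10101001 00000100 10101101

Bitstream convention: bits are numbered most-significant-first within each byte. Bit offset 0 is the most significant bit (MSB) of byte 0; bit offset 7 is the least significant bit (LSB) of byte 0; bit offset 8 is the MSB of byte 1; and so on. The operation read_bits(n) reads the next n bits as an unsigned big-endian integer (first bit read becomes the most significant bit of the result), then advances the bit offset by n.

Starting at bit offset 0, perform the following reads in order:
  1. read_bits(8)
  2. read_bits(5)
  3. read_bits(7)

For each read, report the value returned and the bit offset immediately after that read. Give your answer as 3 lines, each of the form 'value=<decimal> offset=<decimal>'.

Answer: value=169 offset=8
value=0 offset=13
value=74 offset=20

Derivation:
Read 1: bits[0:8] width=8 -> value=169 (bin 10101001); offset now 8 = byte 1 bit 0; 16 bits remain
Read 2: bits[8:13] width=5 -> value=0 (bin 00000); offset now 13 = byte 1 bit 5; 11 bits remain
Read 3: bits[13:20] width=7 -> value=74 (bin 1001010); offset now 20 = byte 2 bit 4; 4 bits remain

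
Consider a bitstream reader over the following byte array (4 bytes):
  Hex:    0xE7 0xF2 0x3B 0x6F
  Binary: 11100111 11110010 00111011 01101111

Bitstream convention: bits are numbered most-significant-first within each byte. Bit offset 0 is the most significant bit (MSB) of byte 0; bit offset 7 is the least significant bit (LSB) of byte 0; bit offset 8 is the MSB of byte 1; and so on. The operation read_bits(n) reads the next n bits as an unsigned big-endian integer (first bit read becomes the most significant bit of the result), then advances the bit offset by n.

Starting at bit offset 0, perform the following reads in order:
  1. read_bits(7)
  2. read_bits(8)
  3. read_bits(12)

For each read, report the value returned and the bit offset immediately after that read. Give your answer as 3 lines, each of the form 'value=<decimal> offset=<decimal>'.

Read 1: bits[0:7] width=7 -> value=115 (bin 1110011); offset now 7 = byte 0 bit 7; 25 bits remain
Read 2: bits[7:15] width=8 -> value=249 (bin 11111001); offset now 15 = byte 1 bit 7; 17 bits remain
Read 3: bits[15:27] width=12 -> value=475 (bin 000111011011); offset now 27 = byte 3 bit 3; 5 bits remain

Answer: value=115 offset=7
value=249 offset=15
value=475 offset=27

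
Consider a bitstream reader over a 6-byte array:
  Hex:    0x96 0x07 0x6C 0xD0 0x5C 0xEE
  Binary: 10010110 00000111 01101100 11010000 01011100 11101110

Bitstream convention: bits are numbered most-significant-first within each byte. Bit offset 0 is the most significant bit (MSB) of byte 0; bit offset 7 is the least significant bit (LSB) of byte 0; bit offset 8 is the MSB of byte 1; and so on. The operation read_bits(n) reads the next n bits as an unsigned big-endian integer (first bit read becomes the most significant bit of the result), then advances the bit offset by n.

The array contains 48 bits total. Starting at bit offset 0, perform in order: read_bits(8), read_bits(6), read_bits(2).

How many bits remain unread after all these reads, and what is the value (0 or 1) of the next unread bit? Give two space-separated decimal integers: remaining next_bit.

Read 1: bits[0:8] width=8 -> value=150 (bin 10010110); offset now 8 = byte 1 bit 0; 40 bits remain
Read 2: bits[8:14] width=6 -> value=1 (bin 000001); offset now 14 = byte 1 bit 6; 34 bits remain
Read 3: bits[14:16] width=2 -> value=3 (bin 11); offset now 16 = byte 2 bit 0; 32 bits remain

Answer: 32 0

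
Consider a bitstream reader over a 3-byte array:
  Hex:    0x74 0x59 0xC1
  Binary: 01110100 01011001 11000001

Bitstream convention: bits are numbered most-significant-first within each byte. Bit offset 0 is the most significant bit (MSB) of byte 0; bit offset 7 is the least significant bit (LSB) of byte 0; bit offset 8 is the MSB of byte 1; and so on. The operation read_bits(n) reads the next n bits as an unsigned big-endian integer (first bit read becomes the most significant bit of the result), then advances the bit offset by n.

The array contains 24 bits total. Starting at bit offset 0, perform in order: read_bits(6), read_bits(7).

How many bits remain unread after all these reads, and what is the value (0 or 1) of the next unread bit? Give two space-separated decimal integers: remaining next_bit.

Answer: 11 0

Derivation:
Read 1: bits[0:6] width=6 -> value=29 (bin 011101); offset now 6 = byte 0 bit 6; 18 bits remain
Read 2: bits[6:13] width=7 -> value=11 (bin 0001011); offset now 13 = byte 1 bit 5; 11 bits remain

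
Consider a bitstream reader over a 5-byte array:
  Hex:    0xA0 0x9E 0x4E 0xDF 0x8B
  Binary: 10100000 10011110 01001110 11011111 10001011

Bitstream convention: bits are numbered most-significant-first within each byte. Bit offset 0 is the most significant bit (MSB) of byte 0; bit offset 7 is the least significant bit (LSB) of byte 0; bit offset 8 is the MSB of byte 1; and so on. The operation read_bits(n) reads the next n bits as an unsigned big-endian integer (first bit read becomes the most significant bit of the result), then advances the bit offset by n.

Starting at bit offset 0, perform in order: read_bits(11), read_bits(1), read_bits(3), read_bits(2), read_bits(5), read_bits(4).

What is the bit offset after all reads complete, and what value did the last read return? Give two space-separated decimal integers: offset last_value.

Answer: 26 11

Derivation:
Read 1: bits[0:11] width=11 -> value=1284 (bin 10100000100); offset now 11 = byte 1 bit 3; 29 bits remain
Read 2: bits[11:12] width=1 -> value=1 (bin 1); offset now 12 = byte 1 bit 4; 28 bits remain
Read 3: bits[12:15] width=3 -> value=7 (bin 111); offset now 15 = byte 1 bit 7; 25 bits remain
Read 4: bits[15:17] width=2 -> value=0 (bin 00); offset now 17 = byte 2 bit 1; 23 bits remain
Read 5: bits[17:22] width=5 -> value=19 (bin 10011); offset now 22 = byte 2 bit 6; 18 bits remain
Read 6: bits[22:26] width=4 -> value=11 (bin 1011); offset now 26 = byte 3 bit 2; 14 bits remain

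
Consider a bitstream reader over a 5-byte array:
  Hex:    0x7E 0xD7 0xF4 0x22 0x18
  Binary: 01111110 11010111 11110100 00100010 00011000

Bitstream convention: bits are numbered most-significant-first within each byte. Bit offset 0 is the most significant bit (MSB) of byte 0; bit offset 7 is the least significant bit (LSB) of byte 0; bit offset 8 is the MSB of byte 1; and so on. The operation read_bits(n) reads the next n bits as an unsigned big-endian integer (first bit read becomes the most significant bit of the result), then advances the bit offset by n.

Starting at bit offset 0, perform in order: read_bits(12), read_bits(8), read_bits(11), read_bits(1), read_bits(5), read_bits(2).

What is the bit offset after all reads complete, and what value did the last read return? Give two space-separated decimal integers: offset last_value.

Read 1: bits[0:12] width=12 -> value=2029 (bin 011111101101); offset now 12 = byte 1 bit 4; 28 bits remain
Read 2: bits[12:20] width=8 -> value=127 (bin 01111111); offset now 20 = byte 2 bit 4; 20 bits remain
Read 3: bits[20:31] width=11 -> value=529 (bin 01000010001); offset now 31 = byte 3 bit 7; 9 bits remain
Read 4: bits[31:32] width=1 -> value=0 (bin 0); offset now 32 = byte 4 bit 0; 8 bits remain
Read 5: bits[32:37] width=5 -> value=3 (bin 00011); offset now 37 = byte 4 bit 5; 3 bits remain
Read 6: bits[37:39] width=2 -> value=0 (bin 00); offset now 39 = byte 4 bit 7; 1 bits remain

Answer: 39 0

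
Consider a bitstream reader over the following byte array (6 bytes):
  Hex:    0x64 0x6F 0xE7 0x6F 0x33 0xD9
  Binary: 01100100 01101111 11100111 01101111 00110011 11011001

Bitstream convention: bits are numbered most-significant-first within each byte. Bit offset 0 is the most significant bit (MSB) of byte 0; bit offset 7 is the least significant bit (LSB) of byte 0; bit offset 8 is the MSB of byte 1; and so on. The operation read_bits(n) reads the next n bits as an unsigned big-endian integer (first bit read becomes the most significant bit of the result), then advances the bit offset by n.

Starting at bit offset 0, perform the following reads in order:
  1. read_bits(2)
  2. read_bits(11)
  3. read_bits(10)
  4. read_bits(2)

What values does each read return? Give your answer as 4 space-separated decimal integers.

Read 1: bits[0:2] width=2 -> value=1 (bin 01); offset now 2 = byte 0 bit 2; 46 bits remain
Read 2: bits[2:13] width=11 -> value=1165 (bin 10010001101); offset now 13 = byte 1 bit 5; 35 bits remain
Read 3: bits[13:23] width=10 -> value=1011 (bin 1111110011); offset now 23 = byte 2 bit 7; 25 bits remain
Read 4: bits[23:25] width=2 -> value=2 (bin 10); offset now 25 = byte 3 bit 1; 23 bits remain

Answer: 1 1165 1011 2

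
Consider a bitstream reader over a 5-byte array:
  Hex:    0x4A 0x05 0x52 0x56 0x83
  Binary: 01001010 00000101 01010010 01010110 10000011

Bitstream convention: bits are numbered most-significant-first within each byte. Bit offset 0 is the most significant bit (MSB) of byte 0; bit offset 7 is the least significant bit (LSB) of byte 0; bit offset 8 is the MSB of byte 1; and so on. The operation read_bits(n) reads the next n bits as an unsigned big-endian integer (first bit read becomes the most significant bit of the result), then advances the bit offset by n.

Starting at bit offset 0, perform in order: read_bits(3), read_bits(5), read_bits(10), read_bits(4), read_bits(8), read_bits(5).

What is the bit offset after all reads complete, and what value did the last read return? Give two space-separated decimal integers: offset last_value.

Answer: 35 20

Derivation:
Read 1: bits[0:3] width=3 -> value=2 (bin 010); offset now 3 = byte 0 bit 3; 37 bits remain
Read 2: bits[3:8] width=5 -> value=10 (bin 01010); offset now 8 = byte 1 bit 0; 32 bits remain
Read 3: bits[8:18] width=10 -> value=21 (bin 0000010101); offset now 18 = byte 2 bit 2; 22 bits remain
Read 4: bits[18:22] width=4 -> value=4 (bin 0100); offset now 22 = byte 2 bit 6; 18 bits remain
Read 5: bits[22:30] width=8 -> value=149 (bin 10010101); offset now 30 = byte 3 bit 6; 10 bits remain
Read 6: bits[30:35] width=5 -> value=20 (bin 10100); offset now 35 = byte 4 bit 3; 5 bits remain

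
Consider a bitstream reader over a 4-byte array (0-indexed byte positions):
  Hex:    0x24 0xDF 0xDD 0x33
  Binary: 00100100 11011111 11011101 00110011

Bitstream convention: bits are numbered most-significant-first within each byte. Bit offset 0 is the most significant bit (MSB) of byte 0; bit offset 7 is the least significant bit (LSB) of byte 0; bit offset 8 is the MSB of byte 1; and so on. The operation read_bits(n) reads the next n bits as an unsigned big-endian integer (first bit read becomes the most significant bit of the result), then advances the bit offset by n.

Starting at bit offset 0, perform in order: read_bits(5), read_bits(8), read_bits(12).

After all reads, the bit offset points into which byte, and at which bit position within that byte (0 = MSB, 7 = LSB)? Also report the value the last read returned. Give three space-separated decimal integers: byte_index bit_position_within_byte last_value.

Answer: 3 1 4026

Derivation:
Read 1: bits[0:5] width=5 -> value=4 (bin 00100); offset now 5 = byte 0 bit 5; 27 bits remain
Read 2: bits[5:13] width=8 -> value=155 (bin 10011011); offset now 13 = byte 1 bit 5; 19 bits remain
Read 3: bits[13:25] width=12 -> value=4026 (bin 111110111010); offset now 25 = byte 3 bit 1; 7 bits remain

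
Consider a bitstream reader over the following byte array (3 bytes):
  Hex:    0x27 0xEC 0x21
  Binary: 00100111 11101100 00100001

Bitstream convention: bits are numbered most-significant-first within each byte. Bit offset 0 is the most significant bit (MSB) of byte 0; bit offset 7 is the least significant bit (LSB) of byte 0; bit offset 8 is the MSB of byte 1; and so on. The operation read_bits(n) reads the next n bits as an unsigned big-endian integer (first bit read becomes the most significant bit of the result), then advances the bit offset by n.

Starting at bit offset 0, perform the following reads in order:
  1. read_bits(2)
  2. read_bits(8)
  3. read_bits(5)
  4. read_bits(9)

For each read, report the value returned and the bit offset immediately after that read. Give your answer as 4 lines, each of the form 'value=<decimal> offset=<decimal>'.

Read 1: bits[0:2] width=2 -> value=0 (bin 00); offset now 2 = byte 0 bit 2; 22 bits remain
Read 2: bits[2:10] width=8 -> value=159 (bin 10011111); offset now 10 = byte 1 bit 2; 14 bits remain
Read 3: bits[10:15] width=5 -> value=22 (bin 10110); offset now 15 = byte 1 bit 7; 9 bits remain
Read 4: bits[15:24] width=9 -> value=33 (bin 000100001); offset now 24 = byte 3 bit 0; 0 bits remain

Answer: value=0 offset=2
value=159 offset=10
value=22 offset=15
value=33 offset=24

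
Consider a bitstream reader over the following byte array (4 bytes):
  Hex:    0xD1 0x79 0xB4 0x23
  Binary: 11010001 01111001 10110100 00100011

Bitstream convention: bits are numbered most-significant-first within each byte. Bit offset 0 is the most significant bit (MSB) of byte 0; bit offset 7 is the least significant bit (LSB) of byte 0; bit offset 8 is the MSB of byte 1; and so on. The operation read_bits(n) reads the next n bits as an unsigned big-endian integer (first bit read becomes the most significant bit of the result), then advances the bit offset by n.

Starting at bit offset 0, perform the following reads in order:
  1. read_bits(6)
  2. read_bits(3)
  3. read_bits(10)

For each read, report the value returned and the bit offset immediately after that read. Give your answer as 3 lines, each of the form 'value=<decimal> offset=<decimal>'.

Read 1: bits[0:6] width=6 -> value=52 (bin 110100); offset now 6 = byte 0 bit 6; 26 bits remain
Read 2: bits[6:9] width=3 -> value=2 (bin 010); offset now 9 = byte 1 bit 1; 23 bits remain
Read 3: bits[9:19] width=10 -> value=973 (bin 1111001101); offset now 19 = byte 2 bit 3; 13 bits remain

Answer: value=52 offset=6
value=2 offset=9
value=973 offset=19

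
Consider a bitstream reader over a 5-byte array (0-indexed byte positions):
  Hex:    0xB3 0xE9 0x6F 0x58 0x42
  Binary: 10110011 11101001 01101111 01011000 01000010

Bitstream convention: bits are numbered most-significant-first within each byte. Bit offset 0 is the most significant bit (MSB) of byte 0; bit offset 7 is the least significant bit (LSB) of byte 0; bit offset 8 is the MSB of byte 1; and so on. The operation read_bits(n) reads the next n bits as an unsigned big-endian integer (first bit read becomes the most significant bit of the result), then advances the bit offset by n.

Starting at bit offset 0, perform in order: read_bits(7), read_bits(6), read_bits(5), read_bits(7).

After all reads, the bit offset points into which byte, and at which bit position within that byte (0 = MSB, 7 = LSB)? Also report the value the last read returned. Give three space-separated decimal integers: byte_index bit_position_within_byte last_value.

Answer: 3 1 94

Derivation:
Read 1: bits[0:7] width=7 -> value=89 (bin 1011001); offset now 7 = byte 0 bit 7; 33 bits remain
Read 2: bits[7:13] width=6 -> value=61 (bin 111101); offset now 13 = byte 1 bit 5; 27 bits remain
Read 3: bits[13:18] width=5 -> value=5 (bin 00101); offset now 18 = byte 2 bit 2; 22 bits remain
Read 4: bits[18:25] width=7 -> value=94 (bin 1011110); offset now 25 = byte 3 bit 1; 15 bits remain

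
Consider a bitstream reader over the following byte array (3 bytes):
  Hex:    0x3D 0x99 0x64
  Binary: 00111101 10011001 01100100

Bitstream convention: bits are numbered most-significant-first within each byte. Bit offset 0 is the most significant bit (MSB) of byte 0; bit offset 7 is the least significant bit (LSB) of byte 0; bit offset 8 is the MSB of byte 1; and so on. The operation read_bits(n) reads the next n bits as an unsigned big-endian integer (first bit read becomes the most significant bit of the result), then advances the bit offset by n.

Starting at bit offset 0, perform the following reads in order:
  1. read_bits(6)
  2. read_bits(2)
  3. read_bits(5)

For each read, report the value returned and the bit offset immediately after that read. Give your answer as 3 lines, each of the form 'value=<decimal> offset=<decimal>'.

Answer: value=15 offset=6
value=1 offset=8
value=19 offset=13

Derivation:
Read 1: bits[0:6] width=6 -> value=15 (bin 001111); offset now 6 = byte 0 bit 6; 18 bits remain
Read 2: bits[6:8] width=2 -> value=1 (bin 01); offset now 8 = byte 1 bit 0; 16 bits remain
Read 3: bits[8:13] width=5 -> value=19 (bin 10011); offset now 13 = byte 1 bit 5; 11 bits remain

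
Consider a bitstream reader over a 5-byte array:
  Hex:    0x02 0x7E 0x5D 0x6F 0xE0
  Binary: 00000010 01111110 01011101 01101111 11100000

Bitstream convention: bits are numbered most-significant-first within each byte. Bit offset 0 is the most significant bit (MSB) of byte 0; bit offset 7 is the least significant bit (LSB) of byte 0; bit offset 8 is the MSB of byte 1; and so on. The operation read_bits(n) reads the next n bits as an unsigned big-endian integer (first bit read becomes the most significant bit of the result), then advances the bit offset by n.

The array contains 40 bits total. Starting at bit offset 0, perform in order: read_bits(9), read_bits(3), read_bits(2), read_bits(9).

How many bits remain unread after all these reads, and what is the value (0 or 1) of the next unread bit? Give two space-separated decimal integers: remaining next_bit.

Read 1: bits[0:9] width=9 -> value=4 (bin 000000100); offset now 9 = byte 1 bit 1; 31 bits remain
Read 2: bits[9:12] width=3 -> value=7 (bin 111); offset now 12 = byte 1 bit 4; 28 bits remain
Read 3: bits[12:14] width=2 -> value=3 (bin 11); offset now 14 = byte 1 bit 6; 26 bits remain
Read 4: bits[14:23] width=9 -> value=302 (bin 100101110); offset now 23 = byte 2 bit 7; 17 bits remain

Answer: 17 1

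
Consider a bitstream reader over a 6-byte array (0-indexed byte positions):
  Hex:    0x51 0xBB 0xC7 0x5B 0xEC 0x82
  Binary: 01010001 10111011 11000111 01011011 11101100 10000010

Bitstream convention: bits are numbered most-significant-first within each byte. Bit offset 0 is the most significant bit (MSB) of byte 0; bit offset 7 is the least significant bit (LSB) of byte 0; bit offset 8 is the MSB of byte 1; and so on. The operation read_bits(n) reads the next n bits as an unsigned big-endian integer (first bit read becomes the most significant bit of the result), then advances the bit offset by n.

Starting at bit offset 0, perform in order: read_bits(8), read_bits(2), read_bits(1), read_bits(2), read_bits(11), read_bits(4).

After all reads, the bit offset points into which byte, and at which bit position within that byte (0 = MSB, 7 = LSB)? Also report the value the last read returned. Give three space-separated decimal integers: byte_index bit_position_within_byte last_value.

Answer: 3 4 5

Derivation:
Read 1: bits[0:8] width=8 -> value=81 (bin 01010001); offset now 8 = byte 1 bit 0; 40 bits remain
Read 2: bits[8:10] width=2 -> value=2 (bin 10); offset now 10 = byte 1 bit 2; 38 bits remain
Read 3: bits[10:11] width=1 -> value=1 (bin 1); offset now 11 = byte 1 bit 3; 37 bits remain
Read 4: bits[11:13] width=2 -> value=3 (bin 11); offset now 13 = byte 1 bit 5; 35 bits remain
Read 5: bits[13:24] width=11 -> value=967 (bin 01111000111); offset now 24 = byte 3 bit 0; 24 bits remain
Read 6: bits[24:28] width=4 -> value=5 (bin 0101); offset now 28 = byte 3 bit 4; 20 bits remain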